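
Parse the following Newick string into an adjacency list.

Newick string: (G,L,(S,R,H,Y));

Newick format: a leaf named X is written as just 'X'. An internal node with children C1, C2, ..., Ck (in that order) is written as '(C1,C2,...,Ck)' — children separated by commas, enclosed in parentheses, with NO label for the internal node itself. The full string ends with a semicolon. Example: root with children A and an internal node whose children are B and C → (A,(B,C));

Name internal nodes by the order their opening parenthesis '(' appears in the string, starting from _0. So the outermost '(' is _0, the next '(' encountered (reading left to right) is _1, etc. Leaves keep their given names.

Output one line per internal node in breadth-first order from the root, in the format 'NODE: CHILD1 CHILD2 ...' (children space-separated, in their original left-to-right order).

Answer: _0: G L _1
_1: S R H Y

Derivation:
Input: (G,L,(S,R,H,Y));
Scanning left-to-right, naming '(' by encounter order:
  pos 0: '(' -> open internal node _0 (depth 1)
  pos 5: '(' -> open internal node _1 (depth 2)
  pos 13: ')' -> close internal node _1 (now at depth 1)
  pos 14: ')' -> close internal node _0 (now at depth 0)
Total internal nodes: 2
BFS adjacency from root:
  _0: G L _1
  _1: S R H Y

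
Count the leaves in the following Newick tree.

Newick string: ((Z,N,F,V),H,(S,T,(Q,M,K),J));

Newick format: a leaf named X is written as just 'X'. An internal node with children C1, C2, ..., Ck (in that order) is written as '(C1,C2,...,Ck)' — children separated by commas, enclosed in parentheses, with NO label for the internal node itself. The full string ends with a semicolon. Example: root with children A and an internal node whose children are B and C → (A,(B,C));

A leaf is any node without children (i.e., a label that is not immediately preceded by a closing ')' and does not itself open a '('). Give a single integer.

Answer: 11

Derivation:
Newick: ((Z,N,F,V),H,(S,T,(Q,M,K),J));
Scan left-to-right; a leaf is any maximal label run not followed by '(':
  pos 2: leaf 'Z' → count = 1
  pos 4: leaf 'N' → count = 2
  pos 6: leaf 'F' → count = 3
  pos 8: leaf 'V' → count = 4
  pos 11: leaf 'H' → count = 5
  pos 14: leaf 'S' → count = 6
  pos 16: leaf 'T' → count = 7
  pos 19: leaf 'Q' → count = 8
  pos 21: leaf 'M' → count = 9
  pos 23: leaf 'K' → count = 10
  pos 26: leaf 'J' → count = 11
Total leaves: 11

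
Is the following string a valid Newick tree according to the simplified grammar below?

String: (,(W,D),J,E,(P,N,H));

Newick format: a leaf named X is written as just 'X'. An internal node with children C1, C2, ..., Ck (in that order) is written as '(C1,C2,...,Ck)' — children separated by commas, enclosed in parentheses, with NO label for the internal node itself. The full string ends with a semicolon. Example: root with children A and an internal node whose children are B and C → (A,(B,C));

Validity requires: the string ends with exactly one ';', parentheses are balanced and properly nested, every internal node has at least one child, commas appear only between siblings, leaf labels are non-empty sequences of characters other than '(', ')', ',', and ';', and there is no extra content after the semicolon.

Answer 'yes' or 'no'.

Input: (,(W,D),J,E,(P,N,H));
Paren balance: 3 '(' vs 3 ')' OK
Ends with single ';': True
Full parse: FAILS (empty leaf label at pos 1)
Valid: False

Answer: no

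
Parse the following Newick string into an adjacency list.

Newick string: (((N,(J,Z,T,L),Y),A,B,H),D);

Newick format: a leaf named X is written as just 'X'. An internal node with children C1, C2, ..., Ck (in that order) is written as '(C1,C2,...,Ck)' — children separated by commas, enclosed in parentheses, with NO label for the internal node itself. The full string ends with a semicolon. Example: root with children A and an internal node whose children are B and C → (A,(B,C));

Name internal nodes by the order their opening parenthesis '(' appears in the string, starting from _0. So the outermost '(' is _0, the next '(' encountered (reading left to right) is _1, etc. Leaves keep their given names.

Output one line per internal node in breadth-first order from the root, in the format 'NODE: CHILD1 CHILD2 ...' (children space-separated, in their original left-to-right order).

Input: (((N,(J,Z,T,L),Y),A,B,H),D);
Scanning left-to-right, naming '(' by encounter order:
  pos 0: '(' -> open internal node _0 (depth 1)
  pos 1: '(' -> open internal node _1 (depth 2)
  pos 2: '(' -> open internal node _2 (depth 3)
  pos 5: '(' -> open internal node _3 (depth 4)
  pos 13: ')' -> close internal node _3 (now at depth 3)
  pos 16: ')' -> close internal node _2 (now at depth 2)
  pos 23: ')' -> close internal node _1 (now at depth 1)
  pos 26: ')' -> close internal node _0 (now at depth 0)
Total internal nodes: 4
BFS adjacency from root:
  _0: _1 D
  _1: _2 A B H
  _2: N _3 Y
  _3: J Z T L

Answer: _0: _1 D
_1: _2 A B H
_2: N _3 Y
_3: J Z T L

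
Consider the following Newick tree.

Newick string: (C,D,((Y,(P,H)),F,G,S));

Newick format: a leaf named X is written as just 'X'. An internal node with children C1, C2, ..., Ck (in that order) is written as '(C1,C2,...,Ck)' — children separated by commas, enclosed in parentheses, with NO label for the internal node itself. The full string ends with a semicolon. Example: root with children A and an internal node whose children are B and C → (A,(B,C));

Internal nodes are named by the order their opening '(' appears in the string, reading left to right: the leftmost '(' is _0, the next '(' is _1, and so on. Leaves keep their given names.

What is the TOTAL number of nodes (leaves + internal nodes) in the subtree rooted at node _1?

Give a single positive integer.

Newick: (C,D,((Y,(P,H)),F,G,S));
Locate _1: it is the '(' at position 5 (the 2nd '(' reading left to right).
Query: subtree rooted at _1
_1: subtree_size = 1 + 8
  _2: subtree_size = 1 + 4
    Y: subtree_size = 1 + 0
    _3: subtree_size = 1 + 2
      P: subtree_size = 1 + 0
      H: subtree_size = 1 + 0
  F: subtree_size = 1 + 0
  G: subtree_size = 1 + 0
  S: subtree_size = 1 + 0
Total subtree size of _1: 9

Answer: 9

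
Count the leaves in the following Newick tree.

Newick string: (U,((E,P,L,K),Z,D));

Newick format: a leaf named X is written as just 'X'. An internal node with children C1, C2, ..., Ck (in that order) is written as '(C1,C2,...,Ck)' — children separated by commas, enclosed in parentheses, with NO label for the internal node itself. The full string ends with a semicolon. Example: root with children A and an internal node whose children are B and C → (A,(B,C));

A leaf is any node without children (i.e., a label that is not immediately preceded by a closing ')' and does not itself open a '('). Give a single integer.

Newick: (U,((E,P,L,K),Z,D));
Scan left-to-right; a leaf is any maximal label run not followed by '(':
  pos 1: leaf 'U' → count = 1
  pos 5: leaf 'E' → count = 2
  pos 7: leaf 'P' → count = 3
  pos 9: leaf 'L' → count = 4
  pos 11: leaf 'K' → count = 5
  pos 14: leaf 'Z' → count = 6
  pos 16: leaf 'D' → count = 7
Total leaves: 7

Answer: 7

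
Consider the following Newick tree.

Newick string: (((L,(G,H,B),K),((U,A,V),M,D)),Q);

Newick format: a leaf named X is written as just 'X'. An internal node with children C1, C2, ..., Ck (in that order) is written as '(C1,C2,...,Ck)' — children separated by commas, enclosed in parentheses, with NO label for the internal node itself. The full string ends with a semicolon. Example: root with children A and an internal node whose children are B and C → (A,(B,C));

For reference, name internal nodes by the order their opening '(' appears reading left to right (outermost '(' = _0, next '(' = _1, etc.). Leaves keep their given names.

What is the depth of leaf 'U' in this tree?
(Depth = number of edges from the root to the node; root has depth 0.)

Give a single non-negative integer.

Answer: 4

Derivation:
Newick: (((L,(G,H,B),K),((U,A,V),M,D)),Q);
Naming internals by '(' encounter order: outermost '(' = _0, next = _1, ...
Query node: U
Path from root: _0 -> _1 -> _4 -> _5 -> U
Depth of U: 4 (number of edges from root)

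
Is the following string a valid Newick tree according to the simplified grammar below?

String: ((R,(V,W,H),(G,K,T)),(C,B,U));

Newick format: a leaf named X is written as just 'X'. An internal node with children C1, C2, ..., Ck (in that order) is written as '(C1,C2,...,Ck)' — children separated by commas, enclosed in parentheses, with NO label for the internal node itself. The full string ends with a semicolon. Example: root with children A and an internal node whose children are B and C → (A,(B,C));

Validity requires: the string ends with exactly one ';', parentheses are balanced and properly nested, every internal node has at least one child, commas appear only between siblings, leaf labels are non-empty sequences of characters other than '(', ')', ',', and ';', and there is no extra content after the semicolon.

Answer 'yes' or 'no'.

Input: ((R,(V,W,H),(G,K,T)),(C,B,U));
Paren balance: 5 '(' vs 5 ')' OK
Ends with single ';': True
Full parse: OK
Valid: True

Answer: yes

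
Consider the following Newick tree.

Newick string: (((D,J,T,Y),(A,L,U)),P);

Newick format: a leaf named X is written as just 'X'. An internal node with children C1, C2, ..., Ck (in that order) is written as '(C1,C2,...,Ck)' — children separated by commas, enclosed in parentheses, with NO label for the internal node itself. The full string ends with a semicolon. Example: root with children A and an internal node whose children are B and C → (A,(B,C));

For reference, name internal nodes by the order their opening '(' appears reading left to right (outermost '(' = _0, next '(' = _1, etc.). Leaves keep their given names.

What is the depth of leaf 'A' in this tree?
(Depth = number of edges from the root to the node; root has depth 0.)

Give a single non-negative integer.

Answer: 3

Derivation:
Newick: (((D,J,T,Y),(A,L,U)),P);
Naming internals by '(' encounter order: outermost '(' = _0, next = _1, ...
Query node: A
Path from root: _0 -> _1 -> _3 -> A
Depth of A: 3 (number of edges from root)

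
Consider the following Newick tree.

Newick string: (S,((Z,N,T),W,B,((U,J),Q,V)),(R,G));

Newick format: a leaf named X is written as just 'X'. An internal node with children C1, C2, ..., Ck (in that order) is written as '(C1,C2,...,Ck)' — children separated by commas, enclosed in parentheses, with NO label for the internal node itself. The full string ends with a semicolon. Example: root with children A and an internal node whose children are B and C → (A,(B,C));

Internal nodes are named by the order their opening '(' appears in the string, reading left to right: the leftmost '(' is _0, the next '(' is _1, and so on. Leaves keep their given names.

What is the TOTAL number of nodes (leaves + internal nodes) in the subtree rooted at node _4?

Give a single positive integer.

Answer: 3

Derivation:
Newick: (S,((Z,N,T),W,B,((U,J),Q,V)),(R,G));
Locate _4: it is the '(' at position 17 (the 5th '(' reading left to right).
Query: subtree rooted at _4
_4: subtree_size = 1 + 2
  U: subtree_size = 1 + 0
  J: subtree_size = 1 + 0
Total subtree size of _4: 3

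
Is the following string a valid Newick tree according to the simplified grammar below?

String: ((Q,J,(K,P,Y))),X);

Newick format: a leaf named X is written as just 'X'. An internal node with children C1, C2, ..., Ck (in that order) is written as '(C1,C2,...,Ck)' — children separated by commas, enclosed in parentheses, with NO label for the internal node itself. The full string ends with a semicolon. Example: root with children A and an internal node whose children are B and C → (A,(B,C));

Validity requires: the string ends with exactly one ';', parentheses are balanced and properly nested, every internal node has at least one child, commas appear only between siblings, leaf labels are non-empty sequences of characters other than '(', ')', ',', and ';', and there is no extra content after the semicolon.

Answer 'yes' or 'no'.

Answer: no

Derivation:
Input: ((Q,J,(K,P,Y))),X);
Paren balance: 3 '(' vs 4 ')' MISMATCH
Ends with single ';': True
Full parse: FAILS (extra content after tree at pos 15)
Valid: False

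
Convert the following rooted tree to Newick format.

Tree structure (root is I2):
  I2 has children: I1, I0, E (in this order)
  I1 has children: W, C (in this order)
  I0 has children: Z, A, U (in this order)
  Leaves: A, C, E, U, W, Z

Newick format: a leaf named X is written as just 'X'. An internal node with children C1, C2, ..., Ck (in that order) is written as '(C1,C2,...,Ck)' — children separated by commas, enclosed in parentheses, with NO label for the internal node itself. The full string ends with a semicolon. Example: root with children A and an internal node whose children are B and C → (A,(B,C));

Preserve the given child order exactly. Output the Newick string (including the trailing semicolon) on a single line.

internal I2 with children ['I1', 'I0', 'E']
  internal I1 with children ['W', 'C']
    leaf 'W' → 'W'
    leaf 'C' → 'C'
  → '(W,C)'
  internal I0 with children ['Z', 'A', 'U']
    leaf 'Z' → 'Z'
    leaf 'A' → 'A'
    leaf 'U' → 'U'
  → '(Z,A,U)'
  leaf 'E' → 'E'
→ '((W,C),(Z,A,U),E)'
Final: ((W,C),(Z,A,U),E);

Answer: ((W,C),(Z,A,U),E);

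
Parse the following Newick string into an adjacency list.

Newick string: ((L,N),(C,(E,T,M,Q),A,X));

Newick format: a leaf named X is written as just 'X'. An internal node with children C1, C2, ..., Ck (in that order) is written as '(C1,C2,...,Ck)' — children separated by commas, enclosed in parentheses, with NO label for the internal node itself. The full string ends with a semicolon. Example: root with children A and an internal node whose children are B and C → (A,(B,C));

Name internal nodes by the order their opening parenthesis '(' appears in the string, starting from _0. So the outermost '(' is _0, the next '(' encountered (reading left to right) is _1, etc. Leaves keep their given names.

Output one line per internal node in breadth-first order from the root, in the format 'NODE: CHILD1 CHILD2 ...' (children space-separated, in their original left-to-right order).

Input: ((L,N),(C,(E,T,M,Q),A,X));
Scanning left-to-right, naming '(' by encounter order:
  pos 0: '(' -> open internal node _0 (depth 1)
  pos 1: '(' -> open internal node _1 (depth 2)
  pos 5: ')' -> close internal node _1 (now at depth 1)
  pos 7: '(' -> open internal node _2 (depth 2)
  pos 10: '(' -> open internal node _3 (depth 3)
  pos 18: ')' -> close internal node _3 (now at depth 2)
  pos 23: ')' -> close internal node _2 (now at depth 1)
  pos 24: ')' -> close internal node _0 (now at depth 0)
Total internal nodes: 4
BFS adjacency from root:
  _0: _1 _2
  _1: L N
  _2: C _3 A X
  _3: E T M Q

Answer: _0: _1 _2
_1: L N
_2: C _3 A X
_3: E T M Q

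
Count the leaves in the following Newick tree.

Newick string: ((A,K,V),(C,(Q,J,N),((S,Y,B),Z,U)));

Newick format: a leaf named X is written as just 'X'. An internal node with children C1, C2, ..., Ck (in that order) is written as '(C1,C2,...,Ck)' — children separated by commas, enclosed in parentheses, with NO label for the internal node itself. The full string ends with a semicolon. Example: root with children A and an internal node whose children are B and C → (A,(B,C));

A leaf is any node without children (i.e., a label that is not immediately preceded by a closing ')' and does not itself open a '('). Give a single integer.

Answer: 12

Derivation:
Newick: ((A,K,V),(C,(Q,J,N),((S,Y,B),Z,U)));
Scan left-to-right; a leaf is any maximal label run not followed by '(':
  pos 2: leaf 'A' → count = 1
  pos 4: leaf 'K' → count = 2
  pos 6: leaf 'V' → count = 3
  pos 10: leaf 'C' → count = 4
  pos 13: leaf 'Q' → count = 5
  pos 15: leaf 'J' → count = 6
  pos 17: leaf 'N' → count = 7
  pos 22: leaf 'S' → count = 8
  pos 24: leaf 'Y' → count = 9
  pos 26: leaf 'B' → count = 10
  pos 29: leaf 'Z' → count = 11
  pos 31: leaf 'U' → count = 12
Total leaves: 12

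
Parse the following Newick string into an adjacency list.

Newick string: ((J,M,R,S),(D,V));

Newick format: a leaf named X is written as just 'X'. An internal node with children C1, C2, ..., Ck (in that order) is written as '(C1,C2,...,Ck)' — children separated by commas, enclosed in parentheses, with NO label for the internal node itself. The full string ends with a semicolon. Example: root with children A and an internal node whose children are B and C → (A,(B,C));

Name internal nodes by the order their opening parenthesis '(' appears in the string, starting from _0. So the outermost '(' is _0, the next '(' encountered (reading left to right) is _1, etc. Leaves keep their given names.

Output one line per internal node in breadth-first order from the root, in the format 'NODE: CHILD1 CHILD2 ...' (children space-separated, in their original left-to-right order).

Answer: _0: _1 _2
_1: J M R S
_2: D V

Derivation:
Input: ((J,M,R,S),(D,V));
Scanning left-to-right, naming '(' by encounter order:
  pos 0: '(' -> open internal node _0 (depth 1)
  pos 1: '(' -> open internal node _1 (depth 2)
  pos 9: ')' -> close internal node _1 (now at depth 1)
  pos 11: '(' -> open internal node _2 (depth 2)
  pos 15: ')' -> close internal node _2 (now at depth 1)
  pos 16: ')' -> close internal node _0 (now at depth 0)
Total internal nodes: 3
BFS adjacency from root:
  _0: _1 _2
  _1: J M R S
  _2: D V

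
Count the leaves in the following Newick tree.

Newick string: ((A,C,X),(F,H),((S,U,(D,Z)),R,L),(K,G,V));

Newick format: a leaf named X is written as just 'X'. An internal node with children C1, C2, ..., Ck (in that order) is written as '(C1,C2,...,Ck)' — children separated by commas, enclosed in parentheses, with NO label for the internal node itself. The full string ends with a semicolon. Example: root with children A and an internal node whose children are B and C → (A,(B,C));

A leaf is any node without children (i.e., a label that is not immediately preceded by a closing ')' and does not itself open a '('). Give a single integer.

Newick: ((A,C,X),(F,H),((S,U,(D,Z)),R,L),(K,G,V));
Scan left-to-right; a leaf is any maximal label run not followed by '(':
  pos 2: leaf 'A' → count = 1
  pos 4: leaf 'C' → count = 2
  pos 6: leaf 'X' → count = 3
  pos 10: leaf 'F' → count = 4
  pos 12: leaf 'H' → count = 5
  pos 17: leaf 'S' → count = 6
  pos 19: leaf 'U' → count = 7
  pos 22: leaf 'D' → count = 8
  pos 24: leaf 'Z' → count = 9
  pos 28: leaf 'R' → count = 10
  pos 30: leaf 'L' → count = 11
  pos 34: leaf 'K' → count = 12
  pos 36: leaf 'G' → count = 13
  pos 38: leaf 'V' → count = 14
Total leaves: 14

Answer: 14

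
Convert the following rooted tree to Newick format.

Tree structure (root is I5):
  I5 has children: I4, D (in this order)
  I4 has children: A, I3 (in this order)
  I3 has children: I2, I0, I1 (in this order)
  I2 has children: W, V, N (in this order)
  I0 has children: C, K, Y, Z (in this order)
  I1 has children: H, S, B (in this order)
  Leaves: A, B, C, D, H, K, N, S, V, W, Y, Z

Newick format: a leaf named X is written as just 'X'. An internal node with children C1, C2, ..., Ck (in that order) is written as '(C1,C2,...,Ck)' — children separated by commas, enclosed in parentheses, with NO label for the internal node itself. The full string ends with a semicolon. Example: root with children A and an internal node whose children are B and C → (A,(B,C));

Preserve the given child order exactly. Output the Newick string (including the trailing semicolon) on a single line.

Answer: ((A,((W,V,N),(C,K,Y,Z),(H,S,B))),D);

Derivation:
internal I5 with children ['I4', 'D']
  internal I4 with children ['A', 'I3']
    leaf 'A' → 'A'
    internal I3 with children ['I2', 'I0', 'I1']
      internal I2 with children ['W', 'V', 'N']
        leaf 'W' → 'W'
        leaf 'V' → 'V'
        leaf 'N' → 'N'
      → '(W,V,N)'
      internal I0 with children ['C', 'K', 'Y', 'Z']
        leaf 'C' → 'C'
        leaf 'K' → 'K'
        leaf 'Y' → 'Y'
        leaf 'Z' → 'Z'
      → '(C,K,Y,Z)'
      internal I1 with children ['H', 'S', 'B']
        leaf 'H' → 'H'
        leaf 'S' → 'S'
        leaf 'B' → 'B'
      → '(H,S,B)'
    → '((W,V,N),(C,K,Y,Z),(H,S,B))'
  → '(A,((W,V,N),(C,K,Y,Z),(H,S,B)))'
  leaf 'D' → 'D'
→ '((A,((W,V,N),(C,K,Y,Z),(H,S,B))),D)'
Final: ((A,((W,V,N),(C,K,Y,Z),(H,S,B))),D);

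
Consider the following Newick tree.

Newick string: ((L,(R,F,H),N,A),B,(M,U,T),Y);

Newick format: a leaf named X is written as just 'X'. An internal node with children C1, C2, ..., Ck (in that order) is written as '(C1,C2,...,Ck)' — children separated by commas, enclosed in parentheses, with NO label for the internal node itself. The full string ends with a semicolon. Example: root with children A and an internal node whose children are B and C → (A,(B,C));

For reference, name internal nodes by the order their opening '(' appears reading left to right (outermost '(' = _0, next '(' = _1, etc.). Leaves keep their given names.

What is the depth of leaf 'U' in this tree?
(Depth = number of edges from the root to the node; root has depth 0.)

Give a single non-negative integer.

Newick: ((L,(R,F,H),N,A),B,(M,U,T),Y);
Naming internals by '(' encounter order: outermost '(' = _0, next = _1, ...
Query node: U
Path from root: _0 -> _3 -> U
Depth of U: 2 (number of edges from root)

Answer: 2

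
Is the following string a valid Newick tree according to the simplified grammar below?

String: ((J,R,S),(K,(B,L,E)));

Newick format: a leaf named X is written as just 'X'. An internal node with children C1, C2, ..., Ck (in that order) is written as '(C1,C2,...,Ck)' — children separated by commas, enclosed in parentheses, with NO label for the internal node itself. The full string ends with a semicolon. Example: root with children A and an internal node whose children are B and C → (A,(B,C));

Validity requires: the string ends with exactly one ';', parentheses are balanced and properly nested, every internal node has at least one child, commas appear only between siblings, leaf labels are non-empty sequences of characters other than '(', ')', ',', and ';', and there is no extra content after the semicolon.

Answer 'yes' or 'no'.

Answer: yes

Derivation:
Input: ((J,R,S),(K,(B,L,E)));
Paren balance: 4 '(' vs 4 ')' OK
Ends with single ';': True
Full parse: OK
Valid: True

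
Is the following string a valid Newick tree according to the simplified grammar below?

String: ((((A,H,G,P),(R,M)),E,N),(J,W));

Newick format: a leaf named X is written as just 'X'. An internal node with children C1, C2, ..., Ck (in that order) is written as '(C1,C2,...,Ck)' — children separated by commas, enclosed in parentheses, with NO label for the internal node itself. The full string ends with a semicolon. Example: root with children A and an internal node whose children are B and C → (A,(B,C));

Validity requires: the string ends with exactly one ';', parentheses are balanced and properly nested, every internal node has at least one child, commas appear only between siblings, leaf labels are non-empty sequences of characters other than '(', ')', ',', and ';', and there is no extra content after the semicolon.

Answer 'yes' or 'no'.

Answer: yes

Derivation:
Input: ((((A,H,G,P),(R,M)),E,N),(J,W));
Paren balance: 6 '(' vs 6 ')' OK
Ends with single ';': True
Full parse: OK
Valid: True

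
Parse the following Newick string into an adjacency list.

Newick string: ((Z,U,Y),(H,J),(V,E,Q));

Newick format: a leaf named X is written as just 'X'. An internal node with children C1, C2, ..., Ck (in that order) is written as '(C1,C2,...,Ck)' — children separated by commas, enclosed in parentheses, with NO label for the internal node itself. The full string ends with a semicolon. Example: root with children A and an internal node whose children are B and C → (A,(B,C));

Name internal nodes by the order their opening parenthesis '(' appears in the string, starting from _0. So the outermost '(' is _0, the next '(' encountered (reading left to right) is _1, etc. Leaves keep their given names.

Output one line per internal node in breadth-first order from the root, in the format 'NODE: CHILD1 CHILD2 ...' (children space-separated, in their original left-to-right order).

Answer: _0: _1 _2 _3
_1: Z U Y
_2: H J
_3: V E Q

Derivation:
Input: ((Z,U,Y),(H,J),(V,E,Q));
Scanning left-to-right, naming '(' by encounter order:
  pos 0: '(' -> open internal node _0 (depth 1)
  pos 1: '(' -> open internal node _1 (depth 2)
  pos 7: ')' -> close internal node _1 (now at depth 1)
  pos 9: '(' -> open internal node _2 (depth 2)
  pos 13: ')' -> close internal node _2 (now at depth 1)
  pos 15: '(' -> open internal node _3 (depth 2)
  pos 21: ')' -> close internal node _3 (now at depth 1)
  pos 22: ')' -> close internal node _0 (now at depth 0)
Total internal nodes: 4
BFS adjacency from root:
  _0: _1 _2 _3
  _1: Z U Y
  _2: H J
  _3: V E Q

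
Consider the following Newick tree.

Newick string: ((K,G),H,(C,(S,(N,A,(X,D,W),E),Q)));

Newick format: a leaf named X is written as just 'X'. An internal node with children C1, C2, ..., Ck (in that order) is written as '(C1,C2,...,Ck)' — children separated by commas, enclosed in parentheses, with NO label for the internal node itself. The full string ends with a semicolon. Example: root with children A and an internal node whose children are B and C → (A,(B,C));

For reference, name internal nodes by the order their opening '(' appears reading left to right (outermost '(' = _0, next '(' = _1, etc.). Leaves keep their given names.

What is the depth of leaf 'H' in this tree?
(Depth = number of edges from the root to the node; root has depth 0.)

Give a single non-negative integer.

Newick: ((K,G),H,(C,(S,(N,A,(X,D,W),E),Q)));
Naming internals by '(' encounter order: outermost '(' = _0, next = _1, ...
Query node: H
Path from root: _0 -> H
Depth of H: 1 (number of edges from root)

Answer: 1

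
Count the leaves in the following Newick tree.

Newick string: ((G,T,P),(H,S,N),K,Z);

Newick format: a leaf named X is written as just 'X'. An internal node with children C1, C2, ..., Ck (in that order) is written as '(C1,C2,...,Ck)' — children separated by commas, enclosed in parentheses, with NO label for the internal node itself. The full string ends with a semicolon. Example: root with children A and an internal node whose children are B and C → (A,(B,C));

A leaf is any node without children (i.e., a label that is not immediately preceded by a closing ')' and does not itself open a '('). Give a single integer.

Answer: 8

Derivation:
Newick: ((G,T,P),(H,S,N),K,Z);
Scan left-to-right; a leaf is any maximal label run not followed by '(':
  pos 2: leaf 'G' → count = 1
  pos 4: leaf 'T' → count = 2
  pos 6: leaf 'P' → count = 3
  pos 10: leaf 'H' → count = 4
  pos 12: leaf 'S' → count = 5
  pos 14: leaf 'N' → count = 6
  pos 17: leaf 'K' → count = 7
  pos 19: leaf 'Z' → count = 8
Total leaves: 8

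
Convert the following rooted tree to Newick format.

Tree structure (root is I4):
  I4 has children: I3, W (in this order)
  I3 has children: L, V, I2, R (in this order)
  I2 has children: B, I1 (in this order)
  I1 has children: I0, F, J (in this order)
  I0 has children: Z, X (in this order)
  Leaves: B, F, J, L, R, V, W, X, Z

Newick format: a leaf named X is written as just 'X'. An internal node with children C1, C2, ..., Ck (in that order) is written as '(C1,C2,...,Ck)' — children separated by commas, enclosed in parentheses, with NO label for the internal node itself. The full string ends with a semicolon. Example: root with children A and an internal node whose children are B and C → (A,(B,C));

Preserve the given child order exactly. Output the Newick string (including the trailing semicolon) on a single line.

internal I4 with children ['I3', 'W']
  internal I3 with children ['L', 'V', 'I2', 'R']
    leaf 'L' → 'L'
    leaf 'V' → 'V'
    internal I2 with children ['B', 'I1']
      leaf 'B' → 'B'
      internal I1 with children ['I0', 'F', 'J']
        internal I0 with children ['Z', 'X']
          leaf 'Z' → 'Z'
          leaf 'X' → 'X'
        → '(Z,X)'
        leaf 'F' → 'F'
        leaf 'J' → 'J'
      → '((Z,X),F,J)'
    → '(B,((Z,X),F,J))'
    leaf 'R' → 'R'
  → '(L,V,(B,((Z,X),F,J)),R)'
  leaf 'W' → 'W'
→ '((L,V,(B,((Z,X),F,J)),R),W)'
Final: ((L,V,(B,((Z,X),F,J)),R),W);

Answer: ((L,V,(B,((Z,X),F,J)),R),W);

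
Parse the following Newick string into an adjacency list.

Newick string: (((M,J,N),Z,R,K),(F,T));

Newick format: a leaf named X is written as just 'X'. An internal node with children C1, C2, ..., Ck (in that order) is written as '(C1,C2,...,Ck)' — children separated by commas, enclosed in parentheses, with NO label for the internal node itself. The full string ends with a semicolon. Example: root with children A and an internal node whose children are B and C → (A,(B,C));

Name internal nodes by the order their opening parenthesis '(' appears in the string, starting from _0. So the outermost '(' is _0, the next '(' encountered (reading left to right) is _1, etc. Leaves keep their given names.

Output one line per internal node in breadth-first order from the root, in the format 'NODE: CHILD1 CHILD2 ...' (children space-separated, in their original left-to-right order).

Answer: _0: _1 _3
_1: _2 Z R K
_3: F T
_2: M J N

Derivation:
Input: (((M,J,N),Z,R,K),(F,T));
Scanning left-to-right, naming '(' by encounter order:
  pos 0: '(' -> open internal node _0 (depth 1)
  pos 1: '(' -> open internal node _1 (depth 2)
  pos 2: '(' -> open internal node _2 (depth 3)
  pos 8: ')' -> close internal node _2 (now at depth 2)
  pos 15: ')' -> close internal node _1 (now at depth 1)
  pos 17: '(' -> open internal node _3 (depth 2)
  pos 21: ')' -> close internal node _3 (now at depth 1)
  pos 22: ')' -> close internal node _0 (now at depth 0)
Total internal nodes: 4
BFS adjacency from root:
  _0: _1 _3
  _1: _2 Z R K
  _3: F T
  _2: M J N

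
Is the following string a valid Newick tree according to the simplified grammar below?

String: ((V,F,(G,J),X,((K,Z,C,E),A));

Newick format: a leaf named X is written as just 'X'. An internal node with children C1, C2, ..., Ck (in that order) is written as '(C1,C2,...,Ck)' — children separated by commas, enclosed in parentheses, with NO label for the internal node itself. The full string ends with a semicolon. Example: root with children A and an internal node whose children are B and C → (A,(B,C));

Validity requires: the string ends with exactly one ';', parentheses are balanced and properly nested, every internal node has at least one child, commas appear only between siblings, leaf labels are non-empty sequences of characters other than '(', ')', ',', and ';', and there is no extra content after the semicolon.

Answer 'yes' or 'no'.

Answer: no

Derivation:
Input: ((V,F,(G,J),X,((K,Z,C,E),A));
Paren balance: 5 '(' vs 4 ')' MISMATCH
Ends with single ';': True
Full parse: FAILS (expected , or ) at pos 28)
Valid: False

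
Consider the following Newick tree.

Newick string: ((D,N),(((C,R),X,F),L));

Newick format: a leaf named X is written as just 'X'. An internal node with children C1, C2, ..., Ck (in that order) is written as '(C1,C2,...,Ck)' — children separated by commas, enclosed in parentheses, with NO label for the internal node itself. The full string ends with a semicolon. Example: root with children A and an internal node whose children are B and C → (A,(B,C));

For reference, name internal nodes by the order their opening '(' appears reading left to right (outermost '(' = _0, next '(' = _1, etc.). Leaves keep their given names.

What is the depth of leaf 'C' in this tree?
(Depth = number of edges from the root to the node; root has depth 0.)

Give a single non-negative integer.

Answer: 4

Derivation:
Newick: ((D,N),(((C,R),X,F),L));
Naming internals by '(' encounter order: outermost '(' = _0, next = _1, ...
Query node: C
Path from root: _0 -> _2 -> _3 -> _4 -> C
Depth of C: 4 (number of edges from root)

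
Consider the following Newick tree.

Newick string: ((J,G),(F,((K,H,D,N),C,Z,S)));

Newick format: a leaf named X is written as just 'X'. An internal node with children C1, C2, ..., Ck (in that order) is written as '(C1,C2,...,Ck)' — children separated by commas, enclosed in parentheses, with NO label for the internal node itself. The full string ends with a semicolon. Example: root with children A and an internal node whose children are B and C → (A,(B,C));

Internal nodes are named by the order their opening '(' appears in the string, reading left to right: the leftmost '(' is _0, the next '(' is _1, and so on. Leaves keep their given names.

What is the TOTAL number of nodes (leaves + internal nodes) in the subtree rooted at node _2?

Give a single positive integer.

Newick: ((J,G),(F,((K,H,D,N),C,Z,S)));
Locate _2: it is the '(' at position 7 (the 3rd '(' reading left to right).
Query: subtree rooted at _2
_2: subtree_size = 1 + 10
  F: subtree_size = 1 + 0
  _3: subtree_size = 1 + 8
    _4: subtree_size = 1 + 4
      K: subtree_size = 1 + 0
      H: subtree_size = 1 + 0
      D: subtree_size = 1 + 0
      N: subtree_size = 1 + 0
    C: subtree_size = 1 + 0
    Z: subtree_size = 1 + 0
    S: subtree_size = 1 + 0
Total subtree size of _2: 11

Answer: 11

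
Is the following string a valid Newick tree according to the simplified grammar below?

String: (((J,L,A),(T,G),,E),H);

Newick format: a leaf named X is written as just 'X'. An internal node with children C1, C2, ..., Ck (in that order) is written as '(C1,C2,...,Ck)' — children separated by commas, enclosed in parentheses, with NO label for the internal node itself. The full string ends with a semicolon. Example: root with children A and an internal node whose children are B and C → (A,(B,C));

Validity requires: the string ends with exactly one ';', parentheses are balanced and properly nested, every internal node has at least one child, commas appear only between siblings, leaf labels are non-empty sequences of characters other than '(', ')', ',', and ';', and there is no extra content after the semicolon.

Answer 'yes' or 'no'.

Input: (((J,L,A),(T,G),,E),H);
Paren balance: 4 '(' vs 4 ')' OK
Ends with single ';': True
Full parse: FAILS (empty leaf label at pos 16)
Valid: False

Answer: no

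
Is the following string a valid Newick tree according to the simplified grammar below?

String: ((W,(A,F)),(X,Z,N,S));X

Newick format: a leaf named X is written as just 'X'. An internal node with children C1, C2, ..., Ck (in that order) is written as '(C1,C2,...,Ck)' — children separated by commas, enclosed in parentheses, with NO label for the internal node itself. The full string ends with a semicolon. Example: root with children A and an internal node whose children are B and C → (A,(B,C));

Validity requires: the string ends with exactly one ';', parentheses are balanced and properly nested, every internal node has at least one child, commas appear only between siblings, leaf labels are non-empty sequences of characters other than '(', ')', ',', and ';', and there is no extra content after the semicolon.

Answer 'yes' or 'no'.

Input: ((W,(A,F)),(X,Z,N,S));X
Paren balance: 4 '(' vs 4 ')' OK
Ends with single ';': False
Full parse: FAILS (must end with ;)
Valid: False

Answer: no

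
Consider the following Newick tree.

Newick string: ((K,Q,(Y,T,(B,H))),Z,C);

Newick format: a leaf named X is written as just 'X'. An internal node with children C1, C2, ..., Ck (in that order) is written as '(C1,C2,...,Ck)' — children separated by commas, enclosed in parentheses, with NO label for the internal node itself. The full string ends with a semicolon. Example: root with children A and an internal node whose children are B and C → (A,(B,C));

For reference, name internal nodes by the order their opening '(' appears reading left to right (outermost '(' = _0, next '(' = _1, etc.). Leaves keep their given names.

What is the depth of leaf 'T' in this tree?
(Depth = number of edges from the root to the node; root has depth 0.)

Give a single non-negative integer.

Newick: ((K,Q,(Y,T,(B,H))),Z,C);
Naming internals by '(' encounter order: outermost '(' = _0, next = _1, ...
Query node: T
Path from root: _0 -> _1 -> _2 -> T
Depth of T: 3 (number of edges from root)

Answer: 3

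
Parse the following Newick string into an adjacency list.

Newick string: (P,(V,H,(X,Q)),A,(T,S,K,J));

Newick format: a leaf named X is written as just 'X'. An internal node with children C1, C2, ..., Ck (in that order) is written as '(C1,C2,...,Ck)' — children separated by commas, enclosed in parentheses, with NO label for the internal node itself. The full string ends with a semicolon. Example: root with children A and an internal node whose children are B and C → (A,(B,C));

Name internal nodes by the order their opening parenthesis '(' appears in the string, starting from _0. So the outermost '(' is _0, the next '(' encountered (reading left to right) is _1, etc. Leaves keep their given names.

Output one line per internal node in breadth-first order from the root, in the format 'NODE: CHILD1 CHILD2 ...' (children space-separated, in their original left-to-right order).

Input: (P,(V,H,(X,Q)),A,(T,S,K,J));
Scanning left-to-right, naming '(' by encounter order:
  pos 0: '(' -> open internal node _0 (depth 1)
  pos 3: '(' -> open internal node _1 (depth 2)
  pos 8: '(' -> open internal node _2 (depth 3)
  pos 12: ')' -> close internal node _2 (now at depth 2)
  pos 13: ')' -> close internal node _1 (now at depth 1)
  pos 17: '(' -> open internal node _3 (depth 2)
  pos 25: ')' -> close internal node _3 (now at depth 1)
  pos 26: ')' -> close internal node _0 (now at depth 0)
Total internal nodes: 4
BFS adjacency from root:
  _0: P _1 A _3
  _1: V H _2
  _3: T S K J
  _2: X Q

Answer: _0: P _1 A _3
_1: V H _2
_3: T S K J
_2: X Q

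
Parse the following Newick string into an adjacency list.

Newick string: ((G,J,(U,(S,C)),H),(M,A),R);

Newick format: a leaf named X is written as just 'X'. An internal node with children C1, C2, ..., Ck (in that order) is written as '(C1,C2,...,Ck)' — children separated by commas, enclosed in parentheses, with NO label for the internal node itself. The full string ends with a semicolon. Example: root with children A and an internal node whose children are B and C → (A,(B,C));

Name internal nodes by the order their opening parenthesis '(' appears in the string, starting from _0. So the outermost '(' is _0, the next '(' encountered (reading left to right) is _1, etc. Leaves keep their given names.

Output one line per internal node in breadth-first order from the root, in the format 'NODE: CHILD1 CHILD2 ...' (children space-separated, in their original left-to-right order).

Input: ((G,J,(U,(S,C)),H),(M,A),R);
Scanning left-to-right, naming '(' by encounter order:
  pos 0: '(' -> open internal node _0 (depth 1)
  pos 1: '(' -> open internal node _1 (depth 2)
  pos 6: '(' -> open internal node _2 (depth 3)
  pos 9: '(' -> open internal node _3 (depth 4)
  pos 13: ')' -> close internal node _3 (now at depth 3)
  pos 14: ')' -> close internal node _2 (now at depth 2)
  pos 17: ')' -> close internal node _1 (now at depth 1)
  pos 19: '(' -> open internal node _4 (depth 2)
  pos 23: ')' -> close internal node _4 (now at depth 1)
  pos 26: ')' -> close internal node _0 (now at depth 0)
Total internal nodes: 5
BFS adjacency from root:
  _0: _1 _4 R
  _1: G J _2 H
  _4: M A
  _2: U _3
  _3: S C

Answer: _0: _1 _4 R
_1: G J _2 H
_4: M A
_2: U _3
_3: S C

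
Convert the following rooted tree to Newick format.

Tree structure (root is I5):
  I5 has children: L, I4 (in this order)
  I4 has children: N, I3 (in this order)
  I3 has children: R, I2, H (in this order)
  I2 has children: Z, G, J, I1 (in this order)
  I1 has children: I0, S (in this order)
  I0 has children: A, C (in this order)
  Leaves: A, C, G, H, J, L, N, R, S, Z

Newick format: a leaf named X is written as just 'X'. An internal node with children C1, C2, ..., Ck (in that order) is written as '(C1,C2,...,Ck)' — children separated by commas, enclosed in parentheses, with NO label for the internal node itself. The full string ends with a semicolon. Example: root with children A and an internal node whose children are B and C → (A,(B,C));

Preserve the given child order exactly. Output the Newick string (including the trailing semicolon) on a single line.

Answer: (L,(N,(R,(Z,G,J,((A,C),S)),H)));

Derivation:
internal I5 with children ['L', 'I4']
  leaf 'L' → 'L'
  internal I4 with children ['N', 'I3']
    leaf 'N' → 'N'
    internal I3 with children ['R', 'I2', 'H']
      leaf 'R' → 'R'
      internal I2 with children ['Z', 'G', 'J', 'I1']
        leaf 'Z' → 'Z'
        leaf 'G' → 'G'
        leaf 'J' → 'J'
        internal I1 with children ['I0', 'S']
          internal I0 with children ['A', 'C']
            leaf 'A' → 'A'
            leaf 'C' → 'C'
          → '(A,C)'
          leaf 'S' → 'S'
        → '((A,C),S)'
      → '(Z,G,J,((A,C),S))'
      leaf 'H' → 'H'
    → '(R,(Z,G,J,((A,C),S)),H)'
  → '(N,(R,(Z,G,J,((A,C),S)),H))'
→ '(L,(N,(R,(Z,G,J,((A,C),S)),H)))'
Final: (L,(N,(R,(Z,G,J,((A,C),S)),H)));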